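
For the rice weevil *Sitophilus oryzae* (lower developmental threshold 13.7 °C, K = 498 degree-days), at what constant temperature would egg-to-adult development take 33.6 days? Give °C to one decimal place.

28.5 °C

Required daily accumulation = 498 / 33.6 = 14.821 DD/day.
T = T_base + 14.821 = 13.7 + 14.821 = 28.521 ≈ 28.5 °C.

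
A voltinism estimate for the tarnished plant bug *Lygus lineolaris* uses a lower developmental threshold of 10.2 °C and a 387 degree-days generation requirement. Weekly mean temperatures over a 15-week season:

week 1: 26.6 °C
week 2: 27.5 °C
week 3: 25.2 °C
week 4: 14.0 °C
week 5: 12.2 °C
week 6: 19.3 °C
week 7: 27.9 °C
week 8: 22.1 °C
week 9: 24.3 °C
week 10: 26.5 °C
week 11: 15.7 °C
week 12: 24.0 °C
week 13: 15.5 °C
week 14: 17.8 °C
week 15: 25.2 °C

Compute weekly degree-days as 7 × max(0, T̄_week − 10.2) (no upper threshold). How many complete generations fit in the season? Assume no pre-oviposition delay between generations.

Weekly DD (7 × max(0, T̄ − 10.2)): 114.8, 121.1, 105.0, 26.6, 14.0, 63.7, 123.9, 83.3, 98.7, 114.1, 38.5, 96.6, 37.1, 53.2, 105.0.
Season total = 1195.6 DD.
Complete generations = ⌊1195.6 / 387⌋ = 3.

3 generations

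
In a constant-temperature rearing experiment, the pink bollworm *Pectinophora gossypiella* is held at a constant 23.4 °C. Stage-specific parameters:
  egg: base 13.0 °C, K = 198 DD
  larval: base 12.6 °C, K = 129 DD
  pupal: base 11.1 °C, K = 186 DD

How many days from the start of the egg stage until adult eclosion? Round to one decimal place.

46.1 days

egg: 198 / (23.4 − 13.0) = 198 / 10.4 = 19.038 d.
larval: 129 / (23.4 − 12.6) = 129 / 10.8 = 11.944 d.
pupal: 186 / (23.4 − 11.1) = 186 / 12.3 = 15.122 d.
Sum = 46.105 ≈ 46.1 days.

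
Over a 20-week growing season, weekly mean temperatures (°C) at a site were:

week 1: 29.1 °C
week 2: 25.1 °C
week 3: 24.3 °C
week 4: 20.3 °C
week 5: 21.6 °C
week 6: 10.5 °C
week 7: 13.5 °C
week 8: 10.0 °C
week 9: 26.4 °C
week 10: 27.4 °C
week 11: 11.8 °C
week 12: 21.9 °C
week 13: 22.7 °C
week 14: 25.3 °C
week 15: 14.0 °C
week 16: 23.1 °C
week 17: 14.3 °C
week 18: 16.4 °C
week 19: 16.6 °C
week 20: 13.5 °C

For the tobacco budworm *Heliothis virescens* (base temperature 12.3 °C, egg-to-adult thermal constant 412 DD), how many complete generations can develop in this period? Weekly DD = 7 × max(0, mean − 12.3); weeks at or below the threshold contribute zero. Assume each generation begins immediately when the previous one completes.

2 generations

Weekly DD (7 × max(0, T̄ − 12.3)): 117.6, 89.6, 84.0, 56.0, 65.1, 0.0, 8.4, 0.0, 98.7, 105.7, 0.0, 67.2, 72.8, 91.0, 11.9, 75.6, 14.0, 28.7, 30.1, 8.4.
Season total = 1024.8 DD.
Complete generations = ⌊1024.8 / 412⌋ = 2.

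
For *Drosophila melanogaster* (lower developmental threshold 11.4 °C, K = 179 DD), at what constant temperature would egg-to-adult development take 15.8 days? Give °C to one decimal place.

22.7 °C

Required daily accumulation = 179 / 15.8 = 11.329 DD/day.
T = T_base + 11.329 = 11.4 + 11.329 = 22.729 ≈ 22.7 °C.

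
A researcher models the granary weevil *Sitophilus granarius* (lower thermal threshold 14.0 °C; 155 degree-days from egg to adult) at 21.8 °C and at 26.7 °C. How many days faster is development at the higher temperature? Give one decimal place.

At 21.8 °C: 155 / (21.8 − 14.0) = 155 / 7.8 = 19.872 d.
At 26.7 °C: 155 / (26.7 − 14.0) = 155 / 12.7 = 12.205 d.
Difference = |19.872 − 12.205| = 7.667 ≈ 7.7 days.

7.7 days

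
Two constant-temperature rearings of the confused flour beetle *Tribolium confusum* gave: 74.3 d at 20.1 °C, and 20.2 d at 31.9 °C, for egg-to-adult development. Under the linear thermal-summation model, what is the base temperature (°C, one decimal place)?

Under the model K = D·(T − T_b), so D₁·(T₁ − T_b) = D₂·(T₂ − T_b).
74.3·(20.1 − T_b) = 20.2·(31.9 − T_b)
T_b = (74.3·20.1 − 20.2·31.9) / (74.3 − 20.2) = 849.05 / 54.1 = 15.694 °C ≈ 15.7 °C.

15.7 °C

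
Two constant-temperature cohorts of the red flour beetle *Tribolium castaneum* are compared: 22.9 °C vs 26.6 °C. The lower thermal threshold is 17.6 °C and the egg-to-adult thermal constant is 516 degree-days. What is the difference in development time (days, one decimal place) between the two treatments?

At 22.9 °C: 516 / (22.9 − 17.6) = 516 / 5.3 = 97.358 d.
At 26.6 °C: 516 / (26.6 − 17.6) = 516 / 9.0 = 57.333 d.
Difference = |97.358 − 57.333| = 40.025 ≈ 40.0 days.

40.0 days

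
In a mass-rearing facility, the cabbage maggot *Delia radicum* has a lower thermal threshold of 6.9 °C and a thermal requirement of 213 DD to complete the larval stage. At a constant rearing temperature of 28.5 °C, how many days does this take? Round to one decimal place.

9.9 days

Daily accumulation = 28.5 − 6.9 = 21.6 DD/day.
Duration = 213 / 21.6 = 9.861 ≈ 9.9 days.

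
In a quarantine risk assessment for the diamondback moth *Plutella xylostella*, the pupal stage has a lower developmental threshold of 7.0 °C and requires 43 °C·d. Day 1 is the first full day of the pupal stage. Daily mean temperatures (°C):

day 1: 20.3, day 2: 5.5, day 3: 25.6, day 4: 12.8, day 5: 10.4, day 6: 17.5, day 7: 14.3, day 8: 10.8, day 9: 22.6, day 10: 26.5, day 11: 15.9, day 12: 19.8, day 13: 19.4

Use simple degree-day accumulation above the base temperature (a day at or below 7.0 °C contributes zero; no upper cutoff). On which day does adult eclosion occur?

Daily DD above 7.0 °C: 13.3, 0.0, 18.6, 5.8, 3.4, 10.5, 7.3, 3.8, 15.6, 19.5, 8.9, 12.8, 12.4.
Cumulative: 13.3, 13.3, 31.9, 37.7, 41.1, 51.6, 58.9, 62.7, 78.3, 97.8, 106.7, 119.5, 131.9.
The total first reaches 43 DD on day 6.

day 6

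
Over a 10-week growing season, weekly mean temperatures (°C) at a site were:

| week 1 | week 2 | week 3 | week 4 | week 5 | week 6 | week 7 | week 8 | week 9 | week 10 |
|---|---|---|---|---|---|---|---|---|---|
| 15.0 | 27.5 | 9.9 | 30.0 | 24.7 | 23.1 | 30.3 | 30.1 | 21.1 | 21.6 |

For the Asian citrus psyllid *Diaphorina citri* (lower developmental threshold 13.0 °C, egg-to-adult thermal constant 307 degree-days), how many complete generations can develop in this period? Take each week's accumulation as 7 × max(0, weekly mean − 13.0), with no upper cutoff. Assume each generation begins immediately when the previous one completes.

2 generations

Weekly DD (7 × max(0, T̄ − 13.0)): 14.0, 101.5, 0.0, 119.0, 81.9, 70.7, 121.1, 119.7, 56.7, 60.2.
Season total = 744.8 DD.
Complete generations = ⌊744.8 / 307⌋ = 2.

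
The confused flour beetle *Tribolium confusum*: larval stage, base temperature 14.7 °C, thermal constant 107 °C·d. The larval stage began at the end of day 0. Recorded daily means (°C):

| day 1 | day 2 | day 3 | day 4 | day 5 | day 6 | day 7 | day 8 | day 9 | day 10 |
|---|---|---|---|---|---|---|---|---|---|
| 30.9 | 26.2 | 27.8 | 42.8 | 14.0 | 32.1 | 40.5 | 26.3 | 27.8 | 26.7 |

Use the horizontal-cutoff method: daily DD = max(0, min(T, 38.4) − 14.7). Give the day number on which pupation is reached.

Daily DD above 14.7 °C (capped at 23.7): 16.2, 11.5, 13.1, 23.7, 0.0, 17.4, 23.7, 11.6, 13.1, 12.0.
Cumulative: 16.2, 27.7, 40.8, 64.5, 64.5, 81.9, 105.6, 117.2, 130.3, 142.3.
The total first reaches 107 DD on day 8.

day 8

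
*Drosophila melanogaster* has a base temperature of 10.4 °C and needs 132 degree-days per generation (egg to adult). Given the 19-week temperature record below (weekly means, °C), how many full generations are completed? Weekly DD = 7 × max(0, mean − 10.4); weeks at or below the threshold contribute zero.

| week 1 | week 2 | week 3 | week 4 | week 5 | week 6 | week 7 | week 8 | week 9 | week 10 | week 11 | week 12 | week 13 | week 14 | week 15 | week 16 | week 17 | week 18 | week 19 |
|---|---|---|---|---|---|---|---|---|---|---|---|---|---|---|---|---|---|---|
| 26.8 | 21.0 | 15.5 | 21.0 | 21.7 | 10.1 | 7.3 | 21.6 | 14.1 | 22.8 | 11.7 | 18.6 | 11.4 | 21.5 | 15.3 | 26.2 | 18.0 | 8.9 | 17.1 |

7 generations

Weekly DD (7 × max(0, T̄ − 10.4)): 114.8, 74.2, 35.7, 74.2, 79.1, 0.0, 0.0, 78.4, 25.9, 86.8, 9.1, 57.4, 7.0, 77.7, 34.3, 110.6, 53.2, 0.0, 46.9.
Season total = 965.3 DD.
Complete generations = ⌊965.3 / 132⌋ = 7.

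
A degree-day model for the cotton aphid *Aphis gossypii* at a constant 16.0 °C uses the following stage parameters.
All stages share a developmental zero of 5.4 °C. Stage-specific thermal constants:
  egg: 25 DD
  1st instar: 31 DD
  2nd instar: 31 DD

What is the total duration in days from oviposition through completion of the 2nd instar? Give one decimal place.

8.2 days

Daily accumulation at 16.0 °C = 16.0 − 5.4 = 10.6 DD/day.
Total K = 25 + 31 + 31 = 87 DD.
Total duration = 87 / 10.6 = 8.208 ≈ 8.2 days.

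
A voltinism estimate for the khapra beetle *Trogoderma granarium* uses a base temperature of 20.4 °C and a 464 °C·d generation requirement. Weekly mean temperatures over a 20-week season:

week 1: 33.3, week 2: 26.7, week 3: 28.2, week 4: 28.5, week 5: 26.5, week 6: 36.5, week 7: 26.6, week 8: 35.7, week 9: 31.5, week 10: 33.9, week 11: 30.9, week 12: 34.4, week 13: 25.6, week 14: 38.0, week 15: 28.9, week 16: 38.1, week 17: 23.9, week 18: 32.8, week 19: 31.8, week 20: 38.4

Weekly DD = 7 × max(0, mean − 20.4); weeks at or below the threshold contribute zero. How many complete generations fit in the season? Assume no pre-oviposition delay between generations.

Weekly DD (7 × max(0, T̄ − 20.4)): 90.3, 44.1, 54.6, 56.7, 42.7, 112.7, 43.4, 107.1, 77.7, 94.5, 73.5, 98.0, 36.4, 123.2, 59.5, 123.9, 24.5, 86.8, 79.8, 126.0.
Season total = 1555.4 DD.
Complete generations = ⌊1555.4 / 464⌋ = 3.

3 generations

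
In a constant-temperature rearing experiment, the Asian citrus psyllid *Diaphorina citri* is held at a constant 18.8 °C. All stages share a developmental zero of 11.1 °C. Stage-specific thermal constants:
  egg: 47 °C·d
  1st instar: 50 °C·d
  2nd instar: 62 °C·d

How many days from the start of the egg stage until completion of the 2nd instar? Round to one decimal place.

Daily accumulation at 18.8 °C = 18.8 − 11.1 = 7.7 DD/day.
Total K = 47 + 50 + 62 = 159 DD.
Total duration = 159 / 7.7 = 20.649 ≈ 20.6 days.

20.6 days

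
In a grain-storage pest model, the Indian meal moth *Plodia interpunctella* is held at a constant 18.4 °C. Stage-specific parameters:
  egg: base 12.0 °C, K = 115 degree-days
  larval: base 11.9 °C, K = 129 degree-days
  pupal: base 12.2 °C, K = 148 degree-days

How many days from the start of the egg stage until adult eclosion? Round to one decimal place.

egg: 115 / (18.4 − 12.0) = 115 / 6.4 = 17.969 d.
larval: 129 / (18.4 − 11.9) = 129 / 6.5 = 19.846 d.
pupal: 148 / (18.4 − 12.2) = 148 / 6.2 = 23.871 d.
Sum = 61.686 ≈ 61.7 days.

61.7 days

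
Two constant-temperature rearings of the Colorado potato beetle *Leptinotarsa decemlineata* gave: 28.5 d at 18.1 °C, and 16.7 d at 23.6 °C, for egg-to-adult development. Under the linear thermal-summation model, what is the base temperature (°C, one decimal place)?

10.3 °C

Under the model K = D·(T − T_b), so D₁·(T₁ − T_b) = D₂·(T₂ − T_b).
28.5·(18.1 − T_b) = 16.7·(23.6 − T_b)
T_b = (28.5·18.1 − 16.7·23.6) / (28.5 − 16.7) = 121.73 / 11.8 = 10.316 °C ≈ 10.3 °C.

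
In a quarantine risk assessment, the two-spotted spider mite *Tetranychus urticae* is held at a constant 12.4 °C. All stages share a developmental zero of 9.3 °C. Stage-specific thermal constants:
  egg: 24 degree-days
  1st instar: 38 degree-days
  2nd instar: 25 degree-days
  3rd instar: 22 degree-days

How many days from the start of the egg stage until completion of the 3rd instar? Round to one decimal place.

Daily accumulation at 12.4 °C = 12.4 − 9.3 = 3.1 DD/day.
Total K = 24 + 38 + 25 + 22 = 109 DD.
Total duration = 109 / 3.1 = 35.161 ≈ 35.2 days.

35.2 days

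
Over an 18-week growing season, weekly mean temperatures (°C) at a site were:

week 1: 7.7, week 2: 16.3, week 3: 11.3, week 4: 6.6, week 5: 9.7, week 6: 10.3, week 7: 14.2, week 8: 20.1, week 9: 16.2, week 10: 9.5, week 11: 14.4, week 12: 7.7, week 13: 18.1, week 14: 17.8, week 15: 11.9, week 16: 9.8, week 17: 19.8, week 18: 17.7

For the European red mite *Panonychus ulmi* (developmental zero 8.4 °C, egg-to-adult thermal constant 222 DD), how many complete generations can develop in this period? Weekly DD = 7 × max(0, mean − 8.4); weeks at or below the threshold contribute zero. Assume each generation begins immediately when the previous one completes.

2 generations

Weekly DD (7 × max(0, T̄ − 8.4)): 0.0, 55.3, 20.3, 0.0, 9.1, 13.3, 40.6, 81.9, 54.6, 7.7, 42.0, 0.0, 67.9, 65.8, 24.5, 9.8, 79.8, 65.1.
Season total = 637.7 DD.
Complete generations = ⌊637.7 / 222⌋ = 2.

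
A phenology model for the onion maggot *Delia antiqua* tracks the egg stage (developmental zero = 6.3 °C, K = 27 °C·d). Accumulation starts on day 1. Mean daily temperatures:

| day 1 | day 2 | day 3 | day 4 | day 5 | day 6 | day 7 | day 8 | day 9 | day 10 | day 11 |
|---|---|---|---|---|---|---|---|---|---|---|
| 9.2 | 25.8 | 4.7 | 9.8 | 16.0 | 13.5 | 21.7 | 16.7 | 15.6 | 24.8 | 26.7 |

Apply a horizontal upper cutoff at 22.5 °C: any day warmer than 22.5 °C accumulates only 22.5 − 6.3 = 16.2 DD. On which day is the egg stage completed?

day 5

Daily DD above 6.3 °C (capped at 16.2): 2.9, 16.2, 0.0, 3.5, 9.7, 7.2, 15.4, 10.4, 9.3, 16.2, 16.2.
Cumulative: 2.9, 19.1, 19.1, 22.6, 32.3, 39.5, 54.9, 65.3, 74.6, 90.8, 107.0.
The total first reaches 27 DD on day 5.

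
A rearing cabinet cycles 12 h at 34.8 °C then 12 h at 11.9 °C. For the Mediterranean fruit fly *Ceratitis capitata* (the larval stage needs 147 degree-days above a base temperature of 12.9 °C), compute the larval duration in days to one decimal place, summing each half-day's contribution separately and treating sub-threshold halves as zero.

13.4 days

Day half: max(0, 34.8 − 12.9) × 0.5 = 21.9 × 0.5 = 10.95 DD.
Night half: max(0, 11.9 − 12.9) × 0.5 = 0.0 × 0.5 = 0.00 DD.
Per 24 h: 10.95 DD/day.
Duration = 147 / 10.95 = 13.425 ≈ 13.4 days.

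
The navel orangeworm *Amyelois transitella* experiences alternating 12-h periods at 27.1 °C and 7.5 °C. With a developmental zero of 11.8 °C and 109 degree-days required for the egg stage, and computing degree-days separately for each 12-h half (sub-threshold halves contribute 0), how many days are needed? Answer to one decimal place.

14.2 days

Day half: max(0, 27.1 − 11.8) × 0.5 = 15.3 × 0.5 = 7.65 DD.
Night half: max(0, 7.5 − 11.8) × 0.5 = 0.0 × 0.5 = 0.00 DD.
Per 24 h: 7.65 DD/day.
Duration = 109 / 7.65 = 14.248 ≈ 14.2 days.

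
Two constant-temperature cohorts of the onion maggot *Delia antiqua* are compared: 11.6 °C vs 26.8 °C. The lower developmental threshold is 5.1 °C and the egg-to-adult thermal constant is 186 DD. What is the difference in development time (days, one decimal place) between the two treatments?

At 11.6 °C: 186 / (11.6 − 5.1) = 186 / 6.5 = 28.615 d.
At 26.8 °C: 186 / (26.8 − 5.1) = 186 / 21.7 = 8.571 d.
Difference = |28.615 − 8.571| = 20.044 ≈ 20.0 days.

20.0 days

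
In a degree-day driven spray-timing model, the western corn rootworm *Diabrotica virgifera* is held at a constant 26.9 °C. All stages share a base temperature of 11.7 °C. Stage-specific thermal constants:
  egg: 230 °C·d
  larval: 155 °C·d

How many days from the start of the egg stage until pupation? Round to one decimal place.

25.3 days

Daily accumulation at 26.9 °C = 26.9 − 11.7 = 15.2 DD/day.
Total K = 230 + 155 = 385 DD.
Total duration = 385 / 15.2 = 25.329 ≈ 25.3 days.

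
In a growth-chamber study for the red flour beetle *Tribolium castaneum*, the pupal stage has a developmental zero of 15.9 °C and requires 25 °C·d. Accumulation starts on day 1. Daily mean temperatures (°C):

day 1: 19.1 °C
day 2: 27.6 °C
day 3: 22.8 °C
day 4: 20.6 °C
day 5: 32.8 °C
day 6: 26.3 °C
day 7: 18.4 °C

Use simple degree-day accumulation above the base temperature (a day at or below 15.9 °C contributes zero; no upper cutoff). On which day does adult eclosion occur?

Daily DD above 15.9 °C: 3.2, 11.7, 6.9, 4.7, 16.9, 10.4, 2.5.
Cumulative: 3.2, 14.9, 21.8, 26.5, 43.4, 53.8, 56.3.
The total first reaches 25 DD on day 4.

day 4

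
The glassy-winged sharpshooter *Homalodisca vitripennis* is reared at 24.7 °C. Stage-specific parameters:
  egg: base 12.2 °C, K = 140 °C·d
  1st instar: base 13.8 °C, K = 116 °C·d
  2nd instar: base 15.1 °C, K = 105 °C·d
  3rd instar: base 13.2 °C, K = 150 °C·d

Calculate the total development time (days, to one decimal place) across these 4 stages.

45.8 days

egg: 140 / (24.7 − 12.2) = 140 / 12.5 = 11.200 d.
1st instar: 116 / (24.7 − 13.8) = 116 / 10.9 = 10.642 d.
2nd instar: 105 / (24.7 − 15.1) = 105 / 9.6 = 10.938 d.
3rd instar: 150 / (24.7 − 13.2) = 150 / 11.5 = 13.043 d.
Sum = 45.823 ≈ 45.8 days.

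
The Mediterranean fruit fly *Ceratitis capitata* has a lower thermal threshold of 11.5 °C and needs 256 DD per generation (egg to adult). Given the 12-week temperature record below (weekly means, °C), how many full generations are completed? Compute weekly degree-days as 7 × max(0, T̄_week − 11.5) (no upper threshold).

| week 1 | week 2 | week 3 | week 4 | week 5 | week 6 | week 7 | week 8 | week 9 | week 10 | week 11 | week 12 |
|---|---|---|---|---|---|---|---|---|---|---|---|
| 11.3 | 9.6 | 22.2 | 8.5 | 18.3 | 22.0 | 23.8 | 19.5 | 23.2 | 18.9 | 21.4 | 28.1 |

2 generations

Weekly DD (7 × max(0, T̄ − 11.5)): 0.0, 0.0, 74.9, 0.0, 47.6, 73.5, 86.1, 56.0, 81.9, 51.8, 69.3, 116.2.
Season total = 657.3 DD.
Complete generations = ⌊657.3 / 256⌋ = 2.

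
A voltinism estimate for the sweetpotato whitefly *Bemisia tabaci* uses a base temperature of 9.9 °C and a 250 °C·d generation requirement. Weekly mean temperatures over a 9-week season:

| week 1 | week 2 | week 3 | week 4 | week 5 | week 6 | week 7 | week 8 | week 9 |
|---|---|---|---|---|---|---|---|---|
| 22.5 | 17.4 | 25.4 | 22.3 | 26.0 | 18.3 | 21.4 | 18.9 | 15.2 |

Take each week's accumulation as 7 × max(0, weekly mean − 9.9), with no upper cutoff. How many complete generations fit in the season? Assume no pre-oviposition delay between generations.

2 generations

Weekly DD (7 × max(0, T̄ − 9.9)): 88.2, 52.5, 108.5, 86.8, 112.7, 58.8, 80.5, 63.0, 37.1.
Season total = 688.1 DD.
Complete generations = ⌊688.1 / 250⌋ = 2.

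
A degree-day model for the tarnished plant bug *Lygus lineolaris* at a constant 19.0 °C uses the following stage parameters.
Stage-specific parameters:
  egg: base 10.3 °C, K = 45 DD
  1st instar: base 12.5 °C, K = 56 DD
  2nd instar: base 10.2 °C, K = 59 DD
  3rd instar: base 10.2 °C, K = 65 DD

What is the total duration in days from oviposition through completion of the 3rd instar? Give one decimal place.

egg: 45 / (19.0 − 10.3) = 45 / 8.7 = 5.172 d.
1st instar: 56 / (19.0 − 12.5) = 56 / 6.5 = 8.615 d.
2nd instar: 59 / (19.0 − 10.2) = 59 / 8.8 = 6.705 d.
3rd instar: 65 / (19.0 − 10.2) = 65 / 8.8 = 7.386 d.
Sum = 27.879 ≈ 27.9 days.

27.9 days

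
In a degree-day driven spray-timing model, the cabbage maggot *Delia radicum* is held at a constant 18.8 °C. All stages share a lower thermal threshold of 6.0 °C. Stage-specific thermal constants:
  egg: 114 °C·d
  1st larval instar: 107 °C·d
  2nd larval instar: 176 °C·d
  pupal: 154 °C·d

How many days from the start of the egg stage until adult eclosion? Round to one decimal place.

Daily accumulation at 18.8 °C = 18.8 − 6.0 = 12.8 DD/day.
Total K = 114 + 107 + 176 + 154 = 551 DD.
Total duration = 551 / 12.8 = 43.047 ≈ 43.0 days.

43.0 days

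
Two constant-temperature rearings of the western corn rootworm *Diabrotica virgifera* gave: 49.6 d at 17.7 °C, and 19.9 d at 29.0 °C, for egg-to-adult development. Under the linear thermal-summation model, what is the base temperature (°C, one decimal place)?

Under the model K = D·(T − T_b), so D₁·(T₁ − T_b) = D₂·(T₂ − T_b).
49.6·(17.7 − T_b) = 19.9·(29.0 − T_b)
T_b = (49.6·17.7 − 19.9·29.0) / (49.6 − 19.9) = 300.82 / 29.7 = 10.129 °C ≈ 10.1 °C.

10.1 °C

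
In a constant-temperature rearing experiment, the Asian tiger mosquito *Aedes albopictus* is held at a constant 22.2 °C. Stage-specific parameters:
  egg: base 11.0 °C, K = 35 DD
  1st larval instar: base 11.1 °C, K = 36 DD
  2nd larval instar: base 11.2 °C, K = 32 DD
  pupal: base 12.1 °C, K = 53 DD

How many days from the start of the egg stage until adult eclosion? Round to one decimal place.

egg: 35 / (22.2 − 11.0) = 35 / 11.2 = 3.125 d.
1st larval instar: 36 / (22.2 − 11.1) = 36 / 11.1 = 3.243 d.
2nd larval instar: 32 / (22.2 − 11.2) = 32 / 11.0 = 2.909 d.
pupal: 53 / (22.2 − 12.1) = 53 / 10.1 = 5.248 d.
Sum = 14.525 ≈ 14.5 days.

14.5 days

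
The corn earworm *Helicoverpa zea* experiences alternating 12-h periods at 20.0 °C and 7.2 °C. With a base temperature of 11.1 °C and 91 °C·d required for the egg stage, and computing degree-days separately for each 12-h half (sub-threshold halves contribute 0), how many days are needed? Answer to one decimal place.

20.4 days

Day half: max(0, 20.0 − 11.1) × 0.5 = 8.9 × 0.5 = 4.45 DD.
Night half: max(0, 7.2 − 11.1) × 0.5 = 0.0 × 0.5 = 0.00 DD.
Per 24 h: 4.45 DD/day.
Duration = 91 / 4.45 = 20.449 ≈ 20.4 days.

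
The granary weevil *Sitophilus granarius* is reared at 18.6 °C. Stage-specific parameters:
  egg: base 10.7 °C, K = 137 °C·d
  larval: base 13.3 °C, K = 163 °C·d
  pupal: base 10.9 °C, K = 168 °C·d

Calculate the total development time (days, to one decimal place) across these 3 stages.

69.9 days

egg: 137 / (18.6 − 10.7) = 137 / 7.9 = 17.342 d.
larval: 163 / (18.6 − 13.3) = 163 / 5.3 = 30.755 d.
pupal: 168 / (18.6 − 10.9) = 168 / 7.7 = 21.818 d.
Sum = 69.915 ≈ 69.9 days.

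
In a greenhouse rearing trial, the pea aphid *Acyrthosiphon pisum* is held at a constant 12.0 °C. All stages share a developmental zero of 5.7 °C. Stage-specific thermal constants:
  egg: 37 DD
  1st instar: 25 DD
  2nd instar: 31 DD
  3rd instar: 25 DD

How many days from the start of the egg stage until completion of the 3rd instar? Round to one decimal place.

Daily accumulation at 12.0 °C = 12.0 − 5.7 = 6.3 DD/day.
Total K = 37 + 25 + 31 + 25 = 118 DD.
Total duration = 118 / 6.3 = 18.730 ≈ 18.7 days.

18.7 days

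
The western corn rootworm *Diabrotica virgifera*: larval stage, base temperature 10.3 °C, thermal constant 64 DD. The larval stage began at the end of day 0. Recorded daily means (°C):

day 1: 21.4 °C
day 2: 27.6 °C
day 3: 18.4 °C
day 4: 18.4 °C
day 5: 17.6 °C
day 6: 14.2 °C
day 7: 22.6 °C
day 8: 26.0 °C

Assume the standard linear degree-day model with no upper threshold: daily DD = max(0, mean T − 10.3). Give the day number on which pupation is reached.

Daily DD above 10.3 °C: 11.1, 17.3, 8.1, 8.1, 7.3, 3.9, 12.3, 15.7.
Cumulative: 11.1, 28.4, 36.5, 44.6, 51.9, 55.8, 68.1, 83.8.
The total first reaches 64 DD on day 7.

day 7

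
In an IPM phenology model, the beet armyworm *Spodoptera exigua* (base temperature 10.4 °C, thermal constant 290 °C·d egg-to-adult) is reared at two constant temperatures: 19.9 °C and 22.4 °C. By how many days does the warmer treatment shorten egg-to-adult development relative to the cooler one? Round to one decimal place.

6.4 days

At 19.9 °C: 290 / (19.9 − 10.4) = 290 / 9.5 = 30.526 d.
At 22.4 °C: 290 / (22.4 − 10.4) = 290 / 12.0 = 24.167 d.
Difference = |30.526 − 24.167| = 6.360 ≈ 6.4 days.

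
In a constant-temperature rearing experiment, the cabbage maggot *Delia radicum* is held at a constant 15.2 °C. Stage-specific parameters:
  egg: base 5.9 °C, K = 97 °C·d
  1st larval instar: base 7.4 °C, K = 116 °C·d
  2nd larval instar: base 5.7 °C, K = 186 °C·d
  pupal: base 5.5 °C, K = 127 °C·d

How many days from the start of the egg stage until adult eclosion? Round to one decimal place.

egg: 97 / (15.2 − 5.9) = 97 / 9.3 = 10.430 d.
1st larval instar: 116 / (15.2 − 7.4) = 116 / 7.8 = 14.872 d.
2nd larval instar: 186 / (15.2 − 5.7) = 186 / 9.5 = 19.579 d.
pupal: 127 / (15.2 − 5.5) = 127 / 9.7 = 13.093 d.
Sum = 57.974 ≈ 58.0 days.

58.0 days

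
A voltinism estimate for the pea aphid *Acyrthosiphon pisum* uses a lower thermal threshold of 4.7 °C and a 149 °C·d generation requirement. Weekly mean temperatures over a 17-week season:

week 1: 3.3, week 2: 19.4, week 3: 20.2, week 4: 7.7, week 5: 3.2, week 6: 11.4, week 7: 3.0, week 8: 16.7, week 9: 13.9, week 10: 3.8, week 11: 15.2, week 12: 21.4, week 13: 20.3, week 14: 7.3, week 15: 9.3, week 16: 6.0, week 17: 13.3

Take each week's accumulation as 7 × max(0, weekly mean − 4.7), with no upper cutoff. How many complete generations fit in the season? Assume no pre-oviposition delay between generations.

5 generations

Weekly DD (7 × max(0, T̄ − 4.7)): 0.0, 102.9, 108.5, 21.0, 0.0, 46.9, 0.0, 84.0, 64.4, 0.0, 73.5, 116.9, 109.2, 18.2, 32.2, 9.1, 60.2.
Season total = 847.0 DD.
Complete generations = ⌊847.0 / 149⌋ = 5.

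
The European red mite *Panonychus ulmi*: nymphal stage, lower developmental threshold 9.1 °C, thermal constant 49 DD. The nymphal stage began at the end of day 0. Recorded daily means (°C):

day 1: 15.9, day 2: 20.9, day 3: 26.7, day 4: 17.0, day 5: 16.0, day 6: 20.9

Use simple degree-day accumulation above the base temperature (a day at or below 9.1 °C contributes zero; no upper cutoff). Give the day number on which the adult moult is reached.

day 5

Daily DD above 9.1 °C: 6.8, 11.8, 17.6, 7.9, 6.9, 11.8.
Cumulative: 6.8, 18.6, 36.2, 44.1, 51.0, 62.8.
The total first reaches 49 DD on day 5.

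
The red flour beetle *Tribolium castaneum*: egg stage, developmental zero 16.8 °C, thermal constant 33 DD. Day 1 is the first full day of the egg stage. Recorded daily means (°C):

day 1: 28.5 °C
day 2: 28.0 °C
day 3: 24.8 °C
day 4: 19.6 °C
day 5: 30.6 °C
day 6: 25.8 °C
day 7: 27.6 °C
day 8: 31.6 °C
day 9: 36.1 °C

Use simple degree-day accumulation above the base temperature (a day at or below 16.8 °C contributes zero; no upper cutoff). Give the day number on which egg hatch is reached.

day 4

Daily DD above 16.8 °C: 11.7, 11.2, 8.0, 2.8, 13.8, 9.0, 10.8, 14.8, 19.3.
Cumulative: 11.7, 22.9, 30.9, 33.7, 47.5, 56.5, 67.3, 82.1, 101.4.
The total first reaches 33 DD on day 4.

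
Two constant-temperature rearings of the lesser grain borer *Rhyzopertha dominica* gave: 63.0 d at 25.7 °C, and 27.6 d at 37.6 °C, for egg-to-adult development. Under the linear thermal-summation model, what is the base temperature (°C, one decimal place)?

16.4 °C

Equal thermal constants: D₁(T₁ − T_b) = D₂(T₂ − T_b).
63.0·(25.7 − T_b) = 27.6·(37.6 − T_b)
T_b = (63.0·25.7 − 27.6·37.6) / (63.0 − 27.6) = 581.34 / 35.4 = 16.422 °C ≈ 16.4 °C.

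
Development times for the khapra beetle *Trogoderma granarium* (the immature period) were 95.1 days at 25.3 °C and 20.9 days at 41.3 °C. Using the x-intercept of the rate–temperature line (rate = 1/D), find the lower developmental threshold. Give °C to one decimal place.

Linear rate model ⇒ the product D·(T − T_b) is constant across temperatures.
95.1·(25.3 − T_b) = 20.9·(41.3 − T_b)
T_b = (95.1·25.3 − 20.9·41.3) / (95.1 − 20.9) = 1542.86 / 74.2 = 20.793 °C ≈ 20.8 °C.

20.8 °C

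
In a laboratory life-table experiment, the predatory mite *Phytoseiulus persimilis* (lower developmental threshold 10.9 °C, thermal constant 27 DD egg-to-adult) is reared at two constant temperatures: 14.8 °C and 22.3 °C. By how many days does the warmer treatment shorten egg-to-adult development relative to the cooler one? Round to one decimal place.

At 14.8 °C: 27 / (14.8 − 10.9) = 27 / 3.9 = 6.923 d.
At 22.3 °C: 27 / (22.3 − 10.9) = 27 / 11.4 = 2.368 d.
Difference = |6.923 − 2.368| = 4.555 ≈ 4.6 days.

4.6 days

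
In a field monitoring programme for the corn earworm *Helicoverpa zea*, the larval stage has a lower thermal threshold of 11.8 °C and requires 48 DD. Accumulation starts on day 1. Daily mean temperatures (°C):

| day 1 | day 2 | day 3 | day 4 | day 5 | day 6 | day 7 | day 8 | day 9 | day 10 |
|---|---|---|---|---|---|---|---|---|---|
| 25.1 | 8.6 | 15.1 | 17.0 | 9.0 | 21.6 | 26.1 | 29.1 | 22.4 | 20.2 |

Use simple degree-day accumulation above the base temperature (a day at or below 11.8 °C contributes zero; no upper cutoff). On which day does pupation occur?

Daily DD above 11.8 °C: 13.3, 0.0, 3.3, 5.2, 0.0, 9.8, 14.3, 17.3, 10.6, 8.4.
Cumulative: 13.3, 13.3, 16.6, 21.8, 21.8, 31.6, 45.9, 63.2, 73.8, 82.2.
The total first reaches 48 DD on day 8.

day 8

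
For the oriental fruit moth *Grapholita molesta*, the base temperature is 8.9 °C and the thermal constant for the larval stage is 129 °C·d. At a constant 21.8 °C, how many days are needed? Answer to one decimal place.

Daily accumulation = 21.8 − 8.9 = 12.9 DD/day.
Duration = 129 / 12.9 = 10.000 ≈ 10.0 days.

10.0 days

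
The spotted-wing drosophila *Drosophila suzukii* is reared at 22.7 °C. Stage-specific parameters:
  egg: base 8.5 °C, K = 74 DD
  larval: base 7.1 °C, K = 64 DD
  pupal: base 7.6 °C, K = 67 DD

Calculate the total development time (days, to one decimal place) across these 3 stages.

13.8 days

egg: 74 / (22.7 − 8.5) = 74 / 14.2 = 5.211 d.
larval: 64 / (22.7 − 7.1) = 64 / 15.6 = 4.103 d.
pupal: 67 / (22.7 − 7.6) = 67 / 15.1 = 4.437 d.
Sum = 13.751 ≈ 13.8 days.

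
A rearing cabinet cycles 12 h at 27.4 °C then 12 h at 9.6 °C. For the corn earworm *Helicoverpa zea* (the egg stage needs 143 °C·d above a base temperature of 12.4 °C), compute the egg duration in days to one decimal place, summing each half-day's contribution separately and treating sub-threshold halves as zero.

Day half: max(0, 27.4 − 12.4) × 0.5 = 15.0 × 0.5 = 7.50 DD.
Night half: max(0, 9.6 − 12.4) × 0.5 = 0.0 × 0.5 = 0.00 DD.
Per 24 h: 7.50 DD/day.
Duration = 143 / 7.50 = 19.067 ≈ 19.1 days.

19.1 days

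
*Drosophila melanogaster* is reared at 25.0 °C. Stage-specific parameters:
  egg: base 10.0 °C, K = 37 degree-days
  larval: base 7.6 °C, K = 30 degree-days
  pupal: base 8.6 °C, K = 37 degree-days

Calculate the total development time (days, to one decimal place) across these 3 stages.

6.4 days

egg: 37 / (25.0 − 10.0) = 37 / 15.0 = 2.467 d.
larval: 30 / (25.0 − 7.6) = 30 / 17.4 = 1.724 d.
pupal: 37 / (25.0 − 8.6) = 37 / 16.4 = 2.256 d.
Sum = 6.447 ≈ 6.4 days.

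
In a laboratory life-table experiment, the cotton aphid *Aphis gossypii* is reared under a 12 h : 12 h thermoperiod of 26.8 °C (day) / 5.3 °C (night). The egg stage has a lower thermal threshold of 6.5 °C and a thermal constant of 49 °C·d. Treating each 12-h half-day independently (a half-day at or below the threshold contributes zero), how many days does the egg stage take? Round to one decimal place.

4.8 days

Day half: max(0, 26.8 − 6.5) × 0.5 = 20.3 × 0.5 = 10.15 DD.
Night half: max(0, 5.3 − 6.5) × 0.5 = 0.0 × 0.5 = 0.00 DD.
Per 24 h: 10.15 DD/day.
Duration = 49 / 10.15 = 4.828 ≈ 4.8 days.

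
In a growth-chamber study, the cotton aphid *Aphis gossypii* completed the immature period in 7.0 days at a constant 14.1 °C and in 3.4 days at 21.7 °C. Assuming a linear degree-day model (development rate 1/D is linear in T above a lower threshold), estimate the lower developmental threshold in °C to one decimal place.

6.9 °C

Linear rate model ⇒ the product D·(T − T_b) is constant across temperatures.
7.0·(14.1 − T_b) = 3.4·(21.7 − T_b)
T_b = (7.0·14.1 − 3.4·21.7) / (7.0 − 3.4) = 24.92 / 3.6 = 6.922 °C ≈ 6.9 °C.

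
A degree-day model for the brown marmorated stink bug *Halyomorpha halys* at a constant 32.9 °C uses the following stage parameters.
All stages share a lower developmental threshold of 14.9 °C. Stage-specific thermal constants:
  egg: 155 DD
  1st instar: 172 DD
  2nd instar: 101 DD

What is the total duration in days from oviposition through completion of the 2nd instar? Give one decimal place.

Daily accumulation at 32.9 °C = 32.9 − 14.9 = 18.0 DD/day.
Total K = 155 + 172 + 101 = 428 DD.
Total duration = 428 / 18.0 = 23.778 ≈ 23.8 days.

23.8 days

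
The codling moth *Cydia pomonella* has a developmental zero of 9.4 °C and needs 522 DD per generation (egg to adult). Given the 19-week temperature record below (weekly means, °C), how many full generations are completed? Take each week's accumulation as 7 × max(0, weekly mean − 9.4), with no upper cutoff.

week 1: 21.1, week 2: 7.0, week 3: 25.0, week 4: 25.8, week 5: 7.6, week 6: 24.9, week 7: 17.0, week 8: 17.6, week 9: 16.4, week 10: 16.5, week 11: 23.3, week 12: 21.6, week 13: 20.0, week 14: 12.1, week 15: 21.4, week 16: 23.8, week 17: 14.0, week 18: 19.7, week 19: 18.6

2 generations

Weekly DD (7 × max(0, T̄ − 9.4)): 81.9, 0.0, 109.2, 114.8, 0.0, 108.5, 53.2, 57.4, 49.0, 49.7, 97.3, 85.4, 74.2, 18.9, 84.0, 100.8, 32.2, 72.1, 64.4.
Season total = 1253.0 DD.
Complete generations = ⌊1253.0 / 522⌋ = 2.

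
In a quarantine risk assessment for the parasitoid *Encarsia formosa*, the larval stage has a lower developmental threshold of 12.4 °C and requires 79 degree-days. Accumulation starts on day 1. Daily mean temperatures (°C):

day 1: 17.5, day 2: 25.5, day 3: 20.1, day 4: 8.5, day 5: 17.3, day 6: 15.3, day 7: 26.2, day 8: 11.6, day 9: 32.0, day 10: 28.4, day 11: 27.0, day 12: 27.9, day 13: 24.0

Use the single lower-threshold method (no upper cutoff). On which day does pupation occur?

day 10

Daily DD above 12.4 °C: 5.1, 13.1, 7.7, 0.0, 4.9, 2.9, 13.8, 0.0, 19.6, 16.0, 14.6, 15.5, 11.6.
Cumulative: 5.1, 18.2, 25.9, 25.9, 30.8, 33.7, 47.5, 47.5, 67.1, 83.1, 97.7, 113.2, 124.8.
The total first reaches 79 DD on day 10.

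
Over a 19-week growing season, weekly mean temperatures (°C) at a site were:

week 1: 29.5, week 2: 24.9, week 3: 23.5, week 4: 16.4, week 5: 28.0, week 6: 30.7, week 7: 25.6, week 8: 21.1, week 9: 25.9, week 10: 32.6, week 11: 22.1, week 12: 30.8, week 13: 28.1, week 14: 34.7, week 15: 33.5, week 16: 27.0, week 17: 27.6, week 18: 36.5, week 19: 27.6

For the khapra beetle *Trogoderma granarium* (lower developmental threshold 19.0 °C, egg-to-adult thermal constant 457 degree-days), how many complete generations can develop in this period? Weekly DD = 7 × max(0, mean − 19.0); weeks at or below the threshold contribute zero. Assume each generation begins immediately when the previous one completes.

Weekly DD (7 × max(0, T̄ − 19.0)): 73.5, 41.3, 31.5, 0.0, 63.0, 81.9, 46.2, 14.7, 48.3, 95.2, 21.7, 82.6, 63.7, 109.9, 101.5, 56.0, 60.2, 122.5, 60.2.
Season total = 1173.9 DD.
Complete generations = ⌊1173.9 / 457⌋ = 2.

2 generations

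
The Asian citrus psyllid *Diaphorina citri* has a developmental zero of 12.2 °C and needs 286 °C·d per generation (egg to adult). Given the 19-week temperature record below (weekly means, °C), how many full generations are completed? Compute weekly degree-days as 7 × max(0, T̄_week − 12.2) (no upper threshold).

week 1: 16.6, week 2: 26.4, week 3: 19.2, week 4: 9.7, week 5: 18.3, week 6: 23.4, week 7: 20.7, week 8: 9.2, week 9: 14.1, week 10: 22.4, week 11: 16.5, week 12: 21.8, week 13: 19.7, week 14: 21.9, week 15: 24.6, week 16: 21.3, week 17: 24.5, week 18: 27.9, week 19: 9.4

3 generations

Weekly DD (7 × max(0, T̄ − 12.2)): 30.8, 99.4, 49.0, 0.0, 42.7, 78.4, 59.5, 0.0, 13.3, 71.4, 30.1, 67.2, 52.5, 67.9, 86.8, 63.7, 86.1, 109.9, 0.0.
Season total = 1008.7 DD.
Complete generations = ⌊1008.7 / 286⌋ = 3.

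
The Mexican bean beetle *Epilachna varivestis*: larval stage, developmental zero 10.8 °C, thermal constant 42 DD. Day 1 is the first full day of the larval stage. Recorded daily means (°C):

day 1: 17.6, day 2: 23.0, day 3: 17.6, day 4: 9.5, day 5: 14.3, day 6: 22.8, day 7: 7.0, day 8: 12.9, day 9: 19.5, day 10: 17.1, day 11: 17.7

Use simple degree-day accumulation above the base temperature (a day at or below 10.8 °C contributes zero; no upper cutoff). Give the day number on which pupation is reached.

day 8

Daily DD above 10.8 °C: 6.8, 12.2, 6.8, 0.0, 3.5, 12.0, 0.0, 2.1, 8.7, 6.3, 6.9.
Cumulative: 6.8, 19.0, 25.8, 25.8, 29.3, 41.3, 41.3, 43.4, 52.1, 58.4, 65.3.
The total first reaches 42 DD on day 8.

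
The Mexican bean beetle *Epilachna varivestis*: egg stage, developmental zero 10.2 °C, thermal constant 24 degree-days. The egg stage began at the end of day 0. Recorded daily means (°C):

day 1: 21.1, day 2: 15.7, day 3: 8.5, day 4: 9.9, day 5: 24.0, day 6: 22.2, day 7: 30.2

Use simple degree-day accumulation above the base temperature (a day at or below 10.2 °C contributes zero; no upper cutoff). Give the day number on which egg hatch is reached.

day 5

Daily DD above 10.2 °C: 10.9, 5.5, 0.0, 0.0, 13.8, 12.0, 20.0.
Cumulative: 10.9, 16.4, 16.4, 16.4, 30.2, 42.2, 62.2.
The total first reaches 24 DD on day 5.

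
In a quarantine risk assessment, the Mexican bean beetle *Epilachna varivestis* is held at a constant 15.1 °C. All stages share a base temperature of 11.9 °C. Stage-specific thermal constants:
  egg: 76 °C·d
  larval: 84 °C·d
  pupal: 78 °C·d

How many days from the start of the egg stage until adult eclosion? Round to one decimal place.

74.4 days

Daily accumulation at 15.1 °C = 15.1 − 11.9 = 3.2 DD/day.
Total K = 76 + 84 + 78 = 238 DD.
Total duration = 238 / 3.2 = 74.375 ≈ 74.4 days.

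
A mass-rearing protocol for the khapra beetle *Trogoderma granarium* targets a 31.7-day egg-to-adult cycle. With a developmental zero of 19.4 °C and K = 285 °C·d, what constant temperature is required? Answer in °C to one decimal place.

Required daily accumulation = 285 / 31.7 = 8.991 DD/day.
T = T_base + 8.991 = 19.4 + 8.991 = 28.391 ≈ 28.4 °C.

28.4 °C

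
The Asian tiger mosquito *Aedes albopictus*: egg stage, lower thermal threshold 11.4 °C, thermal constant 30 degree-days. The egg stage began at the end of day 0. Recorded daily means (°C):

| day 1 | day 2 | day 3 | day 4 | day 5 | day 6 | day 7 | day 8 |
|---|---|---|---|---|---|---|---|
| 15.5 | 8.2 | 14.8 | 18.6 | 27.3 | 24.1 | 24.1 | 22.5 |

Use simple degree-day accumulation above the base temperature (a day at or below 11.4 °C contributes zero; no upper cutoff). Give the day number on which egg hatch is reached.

day 5

Daily DD above 11.4 °C: 4.1, 0.0, 3.4, 7.2, 15.9, 12.7, 12.7, 11.1.
Cumulative: 4.1, 4.1, 7.5, 14.7, 30.6, 43.3, 56.0, 67.1.
The total first reaches 30 DD on day 5.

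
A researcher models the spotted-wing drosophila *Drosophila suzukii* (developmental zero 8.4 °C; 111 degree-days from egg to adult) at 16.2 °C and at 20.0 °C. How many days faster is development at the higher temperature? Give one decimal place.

At 16.2 °C: 111 / (16.2 − 8.4) = 111 / 7.8 = 14.231 d.
At 20.0 °C: 111 / (20.0 − 8.4) = 111 / 11.6 = 9.569 d.
Difference = |14.231 − 9.569| = 4.662 ≈ 4.7 days.

4.7 days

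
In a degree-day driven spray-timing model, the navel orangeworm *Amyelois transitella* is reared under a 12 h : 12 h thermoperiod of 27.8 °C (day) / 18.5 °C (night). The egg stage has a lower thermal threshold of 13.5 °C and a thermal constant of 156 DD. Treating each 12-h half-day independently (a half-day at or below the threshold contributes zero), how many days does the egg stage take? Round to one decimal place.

Day half: max(0, 27.8 − 13.5) × 0.5 = 14.3 × 0.5 = 7.15 DD.
Night half: max(0, 18.5 − 13.5) × 0.5 = 5.0 × 0.5 = 2.50 DD.
Per 24 h: 9.65 DD/day.
Duration = 156 / 9.65 = 16.166 ≈ 16.2 days.

16.2 days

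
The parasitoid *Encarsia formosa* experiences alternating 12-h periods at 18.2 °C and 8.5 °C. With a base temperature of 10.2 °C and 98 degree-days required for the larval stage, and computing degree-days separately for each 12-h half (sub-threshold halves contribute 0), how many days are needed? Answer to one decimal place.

24.5 days

Day half: max(0, 18.2 − 10.2) × 0.5 = 8.0 × 0.5 = 4.00 DD.
Night half: max(0, 8.5 − 10.2) × 0.5 = 0.0 × 0.5 = 0.00 DD.
Per 24 h: 4.00 DD/day.
Duration = 98 / 4.00 = 24.500 ≈ 24.5 days.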